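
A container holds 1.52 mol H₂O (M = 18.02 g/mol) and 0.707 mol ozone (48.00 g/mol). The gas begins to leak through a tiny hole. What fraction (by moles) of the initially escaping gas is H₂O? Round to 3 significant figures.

Effusion rate of each component ∝ n_i/√M_i (partial pressure × 1/√M).
Mole fraction of H₂O in the effusate = (n_H₂O/√M_H₂O) / (n_H₂O/√M_H₂O + n_O₃/√M_O₃)
= (1.52/√18.02) / (1.52/√18.02 + 0.707/√48.00) = 0.3581/(0.3581 + 0.1020) = 0.778.

0.778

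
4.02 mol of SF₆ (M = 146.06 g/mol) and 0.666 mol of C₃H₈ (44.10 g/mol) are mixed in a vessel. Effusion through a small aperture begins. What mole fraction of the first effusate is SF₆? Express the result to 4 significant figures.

0.7683

Rate_i ∝ x_i/√M_i (Graham's law weighted by mole fraction), so the effusate composition follows n_i/√M_i.
Mole fraction of SF₆ in the effusate = (n_SF₆/√M_SF₆) / (n_SF₆/√M_SF₆ + n_C₃H₈/√M_C₃H₈)
= (4.02/√146.06) / (4.02/√146.06 + 0.666/√44.10) = 0.3326/(0.3326 + 0.1003) = 0.7683.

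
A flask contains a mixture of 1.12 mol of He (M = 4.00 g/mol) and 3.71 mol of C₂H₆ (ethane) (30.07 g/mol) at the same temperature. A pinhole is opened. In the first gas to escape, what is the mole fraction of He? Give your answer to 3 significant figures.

0.453

The effusion rate of species i is ∝ p_i/√M_i ∝ n_i/√M_i.
So x_He in the escaping gas = (n_He/√M_He) / Σ(n_i/√M_i)
= (1.12/√4.00) / (1.12/√4.00 + 3.71/√30.07) = 0.5600/(0.5600 + 0.6766) = 0.453.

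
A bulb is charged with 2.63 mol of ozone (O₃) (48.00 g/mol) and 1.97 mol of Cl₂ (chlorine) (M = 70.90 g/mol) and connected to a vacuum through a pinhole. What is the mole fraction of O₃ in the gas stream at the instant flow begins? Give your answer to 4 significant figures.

The effusion rate of species i is ∝ p_i/√M_i ∝ n_i/√M_i.
So x_O₃ in the escaping gas = (n_O₃/√M_O₃) / Σ(n_i/√M_i)
= (2.63/√48.00) / (2.63/√48.00 + 1.97/√70.90) = 0.3796/(0.3796 + 0.2340) = 0.6187.

0.6187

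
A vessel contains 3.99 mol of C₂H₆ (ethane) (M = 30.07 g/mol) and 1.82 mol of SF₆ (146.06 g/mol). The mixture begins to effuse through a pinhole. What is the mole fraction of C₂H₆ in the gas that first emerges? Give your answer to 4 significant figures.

Each component's effusion rate ∝ (its partial pressure)·(1/√M) ∝ n_i/√M_i.
Mole fraction of C₂H₆ in the effusate = (n_C₂H₆/√M_C₂H₆) / (n_C₂H₆/√M_C₂H₆ + n_SF₆/√M_SF₆)
= (3.99/√30.07) / (3.99/√30.07 + 1.82/√146.06) = 0.7276/(0.7276 + 0.1506) = 0.8285.

0.8285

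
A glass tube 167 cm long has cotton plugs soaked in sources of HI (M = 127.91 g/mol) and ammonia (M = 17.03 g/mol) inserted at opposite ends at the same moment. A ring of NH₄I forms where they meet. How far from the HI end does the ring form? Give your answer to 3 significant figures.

Distances travelled in equal time are proportional to diffusion rates, so d_HI/d_NH₃ = √(M_NH₃/M_HI) = √(17.03/127.91) = 0.3649.
With d_HI + d_NH₃ = 167 cm, d_NH₃ = 167/(1 + 0.3649) = 122.4 cm.
d_HI = 167 − 122.4 = 44.6 cm.

44.6 cm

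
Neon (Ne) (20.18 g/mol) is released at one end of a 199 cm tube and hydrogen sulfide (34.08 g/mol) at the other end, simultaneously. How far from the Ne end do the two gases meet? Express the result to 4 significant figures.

112.5 cm

The fronts meet when d_Ne + d_H₂S = L with d_Ne/d_H₂S = √(M_H₂S/M_Ne) (Graham's law). Here √(M_H₂S/M_Ne) = √(34.08/20.18) = 1.300.
With d_Ne + d_H₂S = 199 cm, d_H₂S = 199/(1 + 1.300) = 86.54 cm.
d_Ne = 199 − 86.54 = 112.5 cm.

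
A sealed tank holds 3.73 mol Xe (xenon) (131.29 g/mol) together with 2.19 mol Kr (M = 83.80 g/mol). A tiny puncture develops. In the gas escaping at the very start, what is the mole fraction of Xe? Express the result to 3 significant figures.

Each component's effusion rate ∝ (its partial pressure)·(1/√M) ∝ n_i/√M_i.
x_Xe(eff) = (n_Xe/√M_Xe) / (n_Xe/√M_Xe + n_Kr/√M_Kr)
= (3.73/√131.29) / (3.73/√131.29 + 2.19/√83.80) = 0.3255/(0.3255 + 0.2392) = 0.576.

0.576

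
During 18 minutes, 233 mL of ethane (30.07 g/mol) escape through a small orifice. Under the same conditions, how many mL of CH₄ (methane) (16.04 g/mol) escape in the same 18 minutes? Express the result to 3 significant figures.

319 mL

Using Graham's law: rate_CH₄/rate_C₂H₆ = √(M_C₂H₆/M_CH₄) = √(30.07/16.04) = √1.875 = 1.369.
So the volume for CH₄ is 233 × 1.369 = 319 mL.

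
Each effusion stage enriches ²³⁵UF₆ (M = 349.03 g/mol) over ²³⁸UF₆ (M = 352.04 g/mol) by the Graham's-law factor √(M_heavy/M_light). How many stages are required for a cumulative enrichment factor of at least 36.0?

With α = √(352.04/349.03) per stage, ln α = ½ ln(1.00862) = 0.004293.
Need α^N ≥ 36.0 ⇒ N ≥ ln(36.0) / ln α = 3.584 / 0.004293 = 834.65.
Rounding up, N = 835 stages.

835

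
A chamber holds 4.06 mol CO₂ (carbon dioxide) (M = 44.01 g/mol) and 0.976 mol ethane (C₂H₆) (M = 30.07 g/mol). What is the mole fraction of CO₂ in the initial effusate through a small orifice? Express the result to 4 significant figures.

Effusion rate of each component ∝ n_i/√M_i (partial pressure × 1/√M).
Mole fraction of CO₂ in the effusate = (n_CO₂/√M_CO₂) / (n_CO₂/√M_CO₂ + n_C₂H₆/√M_C₂H₆)
= (4.06/√44.01) / (4.06/√44.01 + 0.976/√30.07) = 0.6120/(0.6120 + 0.1780) = 0.7747.

0.7747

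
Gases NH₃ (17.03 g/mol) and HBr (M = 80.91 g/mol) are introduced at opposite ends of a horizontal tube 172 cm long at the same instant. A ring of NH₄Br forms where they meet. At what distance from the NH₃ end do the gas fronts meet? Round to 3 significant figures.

The fronts meet when d_NH₃ + d_HBr = L with d_NH₃/d_HBr = √(M_HBr/M_NH₃) (Graham's law). Here √(M_HBr/M_NH₃) = √(80.91/17.03) = 2.180.
With d_NH₃ + d_HBr = 172 cm, d_HBr = 172/(1 + 2.180) = 54.09 cm.
d_NH₃ = 172 − 54.09 = 118 cm.

118 cm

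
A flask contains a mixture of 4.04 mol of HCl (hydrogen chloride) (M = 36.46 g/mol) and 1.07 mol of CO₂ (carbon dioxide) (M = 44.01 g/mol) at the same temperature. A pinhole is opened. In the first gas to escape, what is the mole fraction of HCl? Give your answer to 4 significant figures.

0.8058

Rate_i ∝ x_i/√M_i (Graham's law weighted by mole fraction), so the effusate composition follows n_i/√M_i.
Mole fraction of HCl in the effusate = (n_HCl/√M_HCl) / (n_HCl/√M_HCl + n_CO₂/√M_CO₂)
= (4.04/√36.46) / (4.04/√36.46 + 1.07/√44.01) = 0.6691/(0.6691 + 0.1613) = 0.8058.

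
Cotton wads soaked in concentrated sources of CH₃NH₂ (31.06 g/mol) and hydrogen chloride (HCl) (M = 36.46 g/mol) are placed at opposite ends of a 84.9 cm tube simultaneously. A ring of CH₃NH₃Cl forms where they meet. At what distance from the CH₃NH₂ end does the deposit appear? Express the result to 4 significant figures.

In equal time, each gas travels a distance ∝ its rate ∝ 1/√M, so d_CH₃NH₂/d_HCl = √(M_HCl/M_CH₃NH₂) = √(36.46/31.06) = 1.083.
With d_CH₃NH₂ + d_HCl = 84.9 cm, d_HCl = 84.9/(1 + 1.083) = 40.75 cm.
d_CH₃NH₂ = 84.9 − 40.75 = 44.15 cm.

44.15 cm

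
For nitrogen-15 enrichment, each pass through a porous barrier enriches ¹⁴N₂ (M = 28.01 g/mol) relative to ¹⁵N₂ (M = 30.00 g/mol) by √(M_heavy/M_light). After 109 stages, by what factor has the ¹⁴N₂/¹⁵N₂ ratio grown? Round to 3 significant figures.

The single-stage factor is √(M_heavy/M_light), so 109 stages give [√(30.00/28.01)]^109 = (30.00/28.01)^(109/2).
= 1.07105^(109/2) = 42.1.

42.1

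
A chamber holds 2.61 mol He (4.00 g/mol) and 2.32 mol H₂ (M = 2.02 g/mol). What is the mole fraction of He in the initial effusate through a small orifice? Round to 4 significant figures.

0.4443

Each component's effusion rate ∝ (its partial pressure)·(1/√M) ∝ n_i/√M_i.
Mole fraction of He in the effusate = (n_He/√M_He) / (n_He/√M_He + n_H₂/√M_H₂)
= (2.61/√4.00) / (2.61/√4.00 + 2.32/√2.02) = 1.305/(1.305 + 1.632) = 0.4443.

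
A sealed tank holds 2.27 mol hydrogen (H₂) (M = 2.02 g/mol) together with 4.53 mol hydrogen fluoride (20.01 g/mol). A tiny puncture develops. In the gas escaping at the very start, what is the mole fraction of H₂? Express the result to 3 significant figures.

0.612

Each component's effusion rate ∝ (its partial pressure)·(1/√M) ∝ n_i/√M_i.
So x_H₂ in the escaping gas = (n_H₂/√M_H₂) / Σ(n_i/√M_i)
= (2.27/√2.02) / (2.27/√2.02 + 4.53/√20.01) = 1.597/(1.597 + 1.013) = 0.612.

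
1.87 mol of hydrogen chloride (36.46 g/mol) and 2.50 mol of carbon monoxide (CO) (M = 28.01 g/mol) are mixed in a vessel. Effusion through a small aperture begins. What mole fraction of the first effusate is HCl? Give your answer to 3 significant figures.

Effusion rate of each component ∝ n_i/√M_i (partial pressure × 1/√M).
So x_HCl in the escaping gas = (n_HCl/√M_HCl) / Σ(n_i/√M_i)
= (1.87/√36.46) / (1.87/√36.46 + 2.50/√28.01) = 0.3097/(0.3097 + 0.4724) = 0.396.

0.396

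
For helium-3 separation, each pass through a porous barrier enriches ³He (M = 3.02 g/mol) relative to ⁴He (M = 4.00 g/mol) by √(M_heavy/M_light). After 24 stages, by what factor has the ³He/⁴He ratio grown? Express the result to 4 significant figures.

The single-stage factor is √(M_heavy/M_light), so 24 stages give [√(4.00/3.02)]^24 = (4.00/3.02)^(24/2).
= 1.32450^12 = 29.15.

29.15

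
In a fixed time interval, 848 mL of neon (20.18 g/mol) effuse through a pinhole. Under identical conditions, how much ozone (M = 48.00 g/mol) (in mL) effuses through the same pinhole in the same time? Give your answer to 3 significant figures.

550 mL

From Graham's law, rate_O₃/rate_Ne = √(M_Ne/M_O₃) = √(20.18/48.00) = √0.4204 = 0.6484.
So the volume for O₃ is 848 × 0.6484 = 550 mL.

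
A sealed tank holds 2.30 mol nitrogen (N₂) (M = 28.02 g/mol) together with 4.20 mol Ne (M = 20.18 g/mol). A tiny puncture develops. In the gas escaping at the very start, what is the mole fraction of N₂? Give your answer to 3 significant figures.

0.317

Rate_i ∝ x_i/√M_i (Graham's law weighted by mole fraction), so the effusate composition follows n_i/√M_i.
So x_N₂ in the escaping gas = (n_N₂/√M_N₂) / Σ(n_i/√M_i)
= (2.30/√28.02) / (2.30/√28.02 + 4.20/√20.18) = 0.4345/(0.4345 + 0.9350) = 0.317.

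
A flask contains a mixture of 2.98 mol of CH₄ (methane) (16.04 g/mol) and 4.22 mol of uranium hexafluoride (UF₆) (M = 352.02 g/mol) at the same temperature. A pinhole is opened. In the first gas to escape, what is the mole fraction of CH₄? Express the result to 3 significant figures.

0.768

Rate_i ∝ x_i/√M_i (Graham's law weighted by mole fraction), so the effusate composition follows n_i/√M_i.
So x_CH₄ in the escaping gas = (n_CH₄/√M_CH₄) / Σ(n_i/√M_i)
= (2.98/√16.04) / (2.98/√16.04 + 4.22/√352.02) = 0.7441/(0.7441 + 0.2249) = 0.768.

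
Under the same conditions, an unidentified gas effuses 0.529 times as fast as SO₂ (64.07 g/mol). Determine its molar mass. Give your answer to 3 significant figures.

229 g/mol

From Graham's law, rate_X/rate_SO₂ = √(M_SO₂/M_X).
0.529 = √(64.07/M_X)
M_X = 64.07 / 0.529² = 64.07 / 0.2798 = 229 g/mol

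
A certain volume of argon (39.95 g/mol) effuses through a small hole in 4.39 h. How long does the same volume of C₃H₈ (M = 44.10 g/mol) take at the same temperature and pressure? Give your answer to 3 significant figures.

Using Graham's law: t_C₃H₈/t_Ar = √(M_C₃H₈/M_Ar) = √(44.10/39.95) = √1.104 = 1.051.
So the time for C₃H₈ is 4.39 × 1.051 = 4.61 h.

4.61 h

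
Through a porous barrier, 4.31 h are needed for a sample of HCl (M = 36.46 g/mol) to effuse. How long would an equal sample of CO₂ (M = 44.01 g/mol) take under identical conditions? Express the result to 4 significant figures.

Using Graham's law: t_CO₂/t_HCl = √(M_CO₂/M_HCl) = √(44.01/36.46) = √1.207 = 1.099.
So the time for CO₂ is 4.31 × 1.099 = 4.735 h.

4.735 h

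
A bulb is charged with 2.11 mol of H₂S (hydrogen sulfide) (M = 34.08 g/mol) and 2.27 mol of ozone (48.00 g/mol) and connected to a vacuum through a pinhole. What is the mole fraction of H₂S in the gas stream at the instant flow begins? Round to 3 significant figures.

0.525

Rate_i ∝ x_i/√M_i (Graham's law weighted by mole fraction), so the effusate composition follows n_i/√M_i.
Mole fraction of H₂S in the effusate = (n_H₂S/√M_H₂S) / (n_H₂S/√M_H₂S + n_O₃/√M_O₃)
= (2.11/√34.08) / (2.11/√34.08 + 2.27/√48.00) = 0.3614/(0.3614 + 0.3276) = 0.525.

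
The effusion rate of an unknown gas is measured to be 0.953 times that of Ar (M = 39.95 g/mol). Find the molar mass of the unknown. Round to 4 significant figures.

43.99 g/mol

Graham's law gives rate_X/rate_Ar = √(M_Ar/M_X).
0.953 = √(39.95/M_X)
M_X = 39.95 / 0.953² = 39.95 / 0.9082 = 43.99 g/mol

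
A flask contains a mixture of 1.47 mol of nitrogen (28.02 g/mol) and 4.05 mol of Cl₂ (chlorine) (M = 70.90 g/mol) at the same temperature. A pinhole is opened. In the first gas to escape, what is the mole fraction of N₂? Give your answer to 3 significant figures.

Each component's effusion rate ∝ (its partial pressure)·(1/√M) ∝ n_i/√M_i.
Mole fraction of N₂ in the effusate = (n_N₂/√M_N₂) / (n_N₂/√M_N₂ + n_Cl₂/√M_Cl₂)
= (1.47/√28.02) / (1.47/√28.02 + 4.05/√70.90) = 0.2777/(0.2777 + 0.4810) = 0.366.

0.366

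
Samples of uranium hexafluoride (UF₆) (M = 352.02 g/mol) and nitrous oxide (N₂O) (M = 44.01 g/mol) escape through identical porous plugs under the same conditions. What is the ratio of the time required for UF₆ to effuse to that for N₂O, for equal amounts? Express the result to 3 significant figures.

2.83

Using Graham's law: t_UF₆/t_N₂O = √(M_UF₆/M_N₂O) = √(352.02/44.01) = √7.999 = 2.83.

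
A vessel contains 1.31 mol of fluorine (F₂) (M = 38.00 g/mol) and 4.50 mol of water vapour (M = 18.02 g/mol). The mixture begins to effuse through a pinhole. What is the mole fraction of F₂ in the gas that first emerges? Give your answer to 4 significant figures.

Effusion rate of each component ∝ n_i/√M_i (partial pressure × 1/√M).
Mole fraction of F₂ in the effusate = (n_F₂/√M_F₂) / (n_F₂/√M_F₂ + n_H₂O/√M_H₂O)
= (1.31/√38.00) / (1.31/√38.00 + 4.50/√18.02) = 0.2125/(0.2125 + 1.060) = 0.1670.

0.1670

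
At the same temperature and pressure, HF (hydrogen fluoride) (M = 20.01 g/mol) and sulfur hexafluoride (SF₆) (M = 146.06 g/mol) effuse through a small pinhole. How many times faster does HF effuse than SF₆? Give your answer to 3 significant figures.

From Graham's law, rate_HF/rate_SF₆ = √(M_SF₆/M_HF) = √(146.06/20.01) = √7.299 = 2.70.

2.70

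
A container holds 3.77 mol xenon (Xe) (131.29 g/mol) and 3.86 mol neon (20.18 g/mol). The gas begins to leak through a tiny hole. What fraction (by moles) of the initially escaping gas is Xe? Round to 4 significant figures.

0.2769

The effusion rate of species i is ∝ p_i/√M_i ∝ n_i/√M_i.
x_Xe(eff) = (n_Xe/√M_Xe) / (n_Xe/√M_Xe + n_Ne/√M_Ne)
= (3.77/√131.29) / (3.77/√131.29 + 3.86/√20.18) = 0.3290/(0.3290 + 0.8593) = 0.2769.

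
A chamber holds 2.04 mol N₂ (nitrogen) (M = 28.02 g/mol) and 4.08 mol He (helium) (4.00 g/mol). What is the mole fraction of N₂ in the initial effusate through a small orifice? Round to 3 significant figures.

0.159

The effusion rate of species i is ∝ p_i/√M_i ∝ n_i/√M_i.
Mole fraction of N₂ in the effusate = (n_N₂/√M_N₂) / (n_N₂/√M_N₂ + n_He/√M_He)
= (2.04/√28.02) / (2.04/√28.02 + 4.08/√4.00) = 0.3854/(0.3854 + 2.040) = 0.159.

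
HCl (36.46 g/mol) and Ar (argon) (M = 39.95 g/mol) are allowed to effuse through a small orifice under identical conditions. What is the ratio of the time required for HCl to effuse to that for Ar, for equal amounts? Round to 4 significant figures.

Using Graham's law: t_HCl/t_Ar = √(M_HCl/M_Ar) = √(36.46/39.95) = √0.9126 = 0.9553.

0.9553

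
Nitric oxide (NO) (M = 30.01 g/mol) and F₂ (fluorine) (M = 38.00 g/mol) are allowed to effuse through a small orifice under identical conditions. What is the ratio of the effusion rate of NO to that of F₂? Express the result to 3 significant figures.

1.13

From Graham's law, rate_NO/rate_F₂ = √(M_F₂/M_NO) = √(38.00/30.01) = √1.266 = 1.13.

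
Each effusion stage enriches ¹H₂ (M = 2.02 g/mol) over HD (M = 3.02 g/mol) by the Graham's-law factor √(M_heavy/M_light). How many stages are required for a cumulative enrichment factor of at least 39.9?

19

Per stage α = (3.02/2.02)^(1/2) = 1.49505^0.5, giving ln α = 0.2011.
Need α^N ≥ 39.9 ⇒ N ≥ ln(39.9) / ln α = 3.686 / 0.2011 = 18.33.
Minimum whole number of stages: N = 19.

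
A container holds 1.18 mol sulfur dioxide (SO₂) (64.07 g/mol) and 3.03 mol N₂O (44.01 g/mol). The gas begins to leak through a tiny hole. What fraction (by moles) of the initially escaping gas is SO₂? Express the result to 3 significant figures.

0.244

The effusion rate of species i is ∝ p_i/√M_i ∝ n_i/√M_i.
So x_SO₂ in the escaping gas = (n_SO₂/√M_SO₂) / Σ(n_i/√M_i)
= (1.18/√64.07) / (1.18/√64.07 + 3.03/√44.01) = 0.1474/(0.1474 + 0.4567) = 0.244.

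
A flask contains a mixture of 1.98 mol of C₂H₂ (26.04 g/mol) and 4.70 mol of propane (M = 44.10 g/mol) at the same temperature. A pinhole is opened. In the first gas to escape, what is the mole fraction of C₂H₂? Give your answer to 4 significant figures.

0.3541

Effusion rate of each component ∝ n_i/√M_i (partial pressure × 1/√M).
Mole fraction of C₂H₂ in the effusate = (n_C₂H₂/√M_C₂H₂) / (n_C₂H₂/√M_C₂H₂ + n_C₃H₈/√M_C₃H₈)
= (1.98/√26.04) / (1.98/√26.04 + 4.70/√44.10) = 0.3880/(0.3880 + 0.7077) = 0.3541.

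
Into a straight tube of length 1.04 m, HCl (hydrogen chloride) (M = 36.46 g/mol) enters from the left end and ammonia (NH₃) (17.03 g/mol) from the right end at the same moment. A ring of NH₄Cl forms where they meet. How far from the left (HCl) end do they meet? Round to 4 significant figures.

In equal time, each gas travels a distance ∝ its rate ∝ 1/√M, so d_HCl/d_NH₃ = √(M_NH₃/M_HCl) = √(17.03/36.46) = 0.6834.
With d_HCl + d_NH₃ = 1.04 m, d_NH₃ = 1.04/(1 + 0.6834) = 0.6178 m.
d_HCl = 1.04 − 0.6178 = 0.4222 m.

0.4222 m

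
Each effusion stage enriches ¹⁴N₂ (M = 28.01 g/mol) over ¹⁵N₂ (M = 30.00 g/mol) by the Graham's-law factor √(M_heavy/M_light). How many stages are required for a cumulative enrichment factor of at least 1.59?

Per stage α = (30.00/28.01)^(1/2) = 1.07105^0.5, giving ln α = 0.03432.
Need α^N ≥ 1.59 ⇒ N ≥ ln(1.59) / ln α = 0.4637 / 0.03432 = 13.51.
Rounding up, N = 14 stages.

14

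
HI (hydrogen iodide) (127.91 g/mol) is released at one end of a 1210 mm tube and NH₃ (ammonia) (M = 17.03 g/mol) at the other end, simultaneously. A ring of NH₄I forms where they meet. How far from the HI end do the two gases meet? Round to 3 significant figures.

Graham's law gives d_HI/d_NH₃ = rate_HI/rate_NH₃ = √(M_NH₃/M_HI) = √(17.03/127.91) = 0.3649.
With d_HI + d_NH₃ = 1210 mm, d_NH₃ = 1210/(1 + 0.3649) = 886.5 mm.
d_HI = 1210 − 886.5 = 323 mm.

323 mm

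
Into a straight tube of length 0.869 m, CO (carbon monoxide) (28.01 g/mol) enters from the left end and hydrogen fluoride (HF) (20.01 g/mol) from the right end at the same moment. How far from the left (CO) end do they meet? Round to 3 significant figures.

The fronts meet when d_CO + d_HF = L with d_CO/d_HF = √(M_HF/M_CO) (Graham's law). Here √(M_HF/M_CO) = √(20.01/28.01) = 0.8452.
With d_CO + d_HF = 0.869 m, d_HF = 0.869/(1 + 0.8452) = 0.4709 m.
d_CO = 0.869 − 0.4709 = 0.398 m.

0.398 m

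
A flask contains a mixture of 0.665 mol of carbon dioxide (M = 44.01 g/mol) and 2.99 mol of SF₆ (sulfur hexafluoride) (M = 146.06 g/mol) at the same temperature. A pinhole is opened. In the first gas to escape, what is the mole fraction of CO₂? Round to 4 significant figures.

0.2883

Rate_i ∝ x_i/√M_i (Graham's law weighted by mole fraction), so the effusate composition follows n_i/√M_i.
So x_CO₂ in the escaping gas = (n_CO₂/√M_CO₂) / Σ(n_i/√M_i)
= (0.665/√44.01) / (0.665/√44.01 + 2.99/√146.06) = 0.1002/(0.1002 + 0.2474) = 0.2883.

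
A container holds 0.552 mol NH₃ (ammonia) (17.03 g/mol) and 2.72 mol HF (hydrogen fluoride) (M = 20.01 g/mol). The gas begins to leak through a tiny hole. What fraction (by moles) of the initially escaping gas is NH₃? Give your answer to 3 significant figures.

Rate_i ∝ x_i/√M_i (Graham's law weighted by mole fraction), so the effusate composition follows n_i/√M_i.
So x_NH₃ in the escaping gas = (n_NH₃/√M_NH₃) / Σ(n_i/√M_i)
= (0.552/√17.03) / (0.552/√17.03 + 2.72/√20.01) = 0.1338/(0.1338 + 0.6081) = 0.180.

0.180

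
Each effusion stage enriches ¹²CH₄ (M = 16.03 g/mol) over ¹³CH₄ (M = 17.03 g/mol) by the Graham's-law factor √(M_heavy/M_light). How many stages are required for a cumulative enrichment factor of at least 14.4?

Single-stage factor α = √(17.03/16.03), so ln α = ½ ln(1.06238) = 0.03026.
Need α^N ≥ 14.4 ⇒ N ≥ ln(14.4) / ln α = 2.667 / 0.03026 = 88.15.
Rounding up, N = 89 stages.

89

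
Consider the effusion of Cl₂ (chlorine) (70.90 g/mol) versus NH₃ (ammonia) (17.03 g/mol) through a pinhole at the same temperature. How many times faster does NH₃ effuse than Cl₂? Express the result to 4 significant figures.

2.040

Using Graham's law: rate_NH₃/rate_Cl₂ = √(M_Cl₂/M_NH₃) = √(70.90/17.03) = √4.163 = 2.040.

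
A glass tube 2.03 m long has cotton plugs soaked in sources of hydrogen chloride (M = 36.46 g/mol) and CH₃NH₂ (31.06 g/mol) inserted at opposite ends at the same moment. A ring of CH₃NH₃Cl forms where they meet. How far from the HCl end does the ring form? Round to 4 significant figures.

0.9743 m

Distances travelled in equal time are proportional to diffusion rates, so d_HCl/d_CH₃NH₂ = √(M_CH₃NH₂/M_HCl) = √(31.06/36.46) = 0.9230.
With d_HCl + d_CH₃NH₂ = 2.03 m, d_CH₃NH₂ = 2.03/(1 + 0.9230) = 1.056 m.
d_HCl = 2.03 − 1.056 = 0.9743 m.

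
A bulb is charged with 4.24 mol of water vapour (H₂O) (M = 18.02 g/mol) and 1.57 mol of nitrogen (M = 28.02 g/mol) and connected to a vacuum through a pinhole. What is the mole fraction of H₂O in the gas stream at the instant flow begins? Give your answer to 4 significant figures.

0.7710

Rate_i ∝ x_i/√M_i (Graham's law weighted by mole fraction), so the effusate composition follows n_i/√M_i.
Mole fraction of H₂O in the effusate = (n_H₂O/√M_H₂O) / (n_H₂O/√M_H₂O + n_N₂/√M_N₂)
= (4.24/√18.02) / (4.24/√18.02 + 1.57/√28.02) = 0.9988/(0.9988 + 0.2966) = 0.7710.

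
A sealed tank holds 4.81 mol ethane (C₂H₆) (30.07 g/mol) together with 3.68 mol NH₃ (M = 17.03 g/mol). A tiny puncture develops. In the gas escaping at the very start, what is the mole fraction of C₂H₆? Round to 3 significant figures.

0.496

The effusion rate of species i is ∝ p_i/√M_i ∝ n_i/√M_i.
Mole fraction of C₂H₆ in the effusate = (n_C₂H₆/√M_C₂H₆) / (n_C₂H₆/√M_C₂H₆ + n_NH₃/√M_NH₃)
= (4.81/√30.07) / (4.81/√30.07 + 3.68/√17.03) = 0.8772/(0.8772 + 0.8917) = 0.496.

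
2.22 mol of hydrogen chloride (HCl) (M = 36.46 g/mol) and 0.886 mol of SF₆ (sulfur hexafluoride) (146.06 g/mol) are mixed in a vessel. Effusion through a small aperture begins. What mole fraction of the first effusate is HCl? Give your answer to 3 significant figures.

0.834

The effusion rate of species i is ∝ p_i/√M_i ∝ n_i/√M_i.
x_HCl(eff) = (n_HCl/√M_HCl) / (n_HCl/√M_HCl + n_SF₆/√M_SF₆)
= (2.22/√36.46) / (2.22/√36.46 + 0.886/√146.06) = 0.3677/(0.3677 + 0.07331) = 0.834.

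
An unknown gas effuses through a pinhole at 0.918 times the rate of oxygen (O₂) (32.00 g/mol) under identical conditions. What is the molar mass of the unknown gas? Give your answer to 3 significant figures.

Since effusion rate ∝ 1/√M, rate_X/rate_O₂ = √(M_O₂/M_X).
0.918 = √(32.00/M_X)
M_X = 32.00 / 0.918² = 32.00 / 0.8427 = 38.0 g/mol

38.0 g/mol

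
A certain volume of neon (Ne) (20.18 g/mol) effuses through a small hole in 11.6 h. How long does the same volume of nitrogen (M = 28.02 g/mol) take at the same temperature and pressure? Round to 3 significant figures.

By Graham's law, t_N₂/t_Ne = √(M_N₂/M_Ne) = √(28.02/20.18) = √1.389 = 1.178.
So the time for N₂ is 11.6 × 1.178 = 13.7 h.

13.7 h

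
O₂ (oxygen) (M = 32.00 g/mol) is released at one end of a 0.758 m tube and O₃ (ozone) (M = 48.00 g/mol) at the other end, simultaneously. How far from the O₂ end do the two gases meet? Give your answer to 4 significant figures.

0.4173 m

In equal time, each gas travels a distance ∝ its rate ∝ 1/√M, so d_O₂/d_O₃ = √(M_O₃/M_O₂) = √(48.00/32.00) = 1.225.
With d_O₂ + d_O₃ = 0.758 m, d_O₃ = 0.758/(1 + 1.225) = 0.3407 m.
d_O₂ = 0.758 − 0.3407 = 0.4173 m.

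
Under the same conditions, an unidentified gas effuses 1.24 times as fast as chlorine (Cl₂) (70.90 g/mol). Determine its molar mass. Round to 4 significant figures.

46.11 g/mol

By Graham's law, rate_X/rate_Cl₂ = √(M_Cl₂/M_X).
1.24 = √(70.90/M_X)
M_X = 70.90 / 1.24² = 70.90 / 1.538 = 46.11 g/mol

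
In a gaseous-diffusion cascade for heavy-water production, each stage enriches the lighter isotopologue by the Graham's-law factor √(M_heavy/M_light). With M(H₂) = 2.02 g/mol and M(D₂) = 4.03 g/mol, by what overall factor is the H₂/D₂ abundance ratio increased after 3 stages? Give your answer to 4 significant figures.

2.818

The single-stage factor is √(M_heavy/M_light), so 3 stages give [√(4.03/2.02)]^3 = (4.03/2.02)^(3/2).
= 1.99505^(3/2) = 2.818.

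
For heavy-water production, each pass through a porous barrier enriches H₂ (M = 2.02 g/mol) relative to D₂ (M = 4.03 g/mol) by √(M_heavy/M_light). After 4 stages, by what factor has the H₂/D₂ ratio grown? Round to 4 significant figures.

Each stage multiplies the ratio by α = √(4.03/2.02), so after 4 stages the overall factor is α^4 = (4.03/2.02)^(4/2).
= 1.99505^2 = 3.980.

3.980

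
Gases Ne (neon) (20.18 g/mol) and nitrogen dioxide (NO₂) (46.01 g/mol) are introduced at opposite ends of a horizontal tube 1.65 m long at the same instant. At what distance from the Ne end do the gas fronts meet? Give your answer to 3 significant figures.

0.993 m

The fronts meet when d_Ne + d_NO₂ = L with d_Ne/d_NO₂ = √(M_NO₂/M_Ne) (Graham's law). Here √(M_NO₂/M_Ne) = √(46.01/20.18) = 1.510.
With d_Ne + d_NO₂ = 1.65 m, d_NO₂ = 1.65/(1 + 1.510) = 0.6574 m.
d_Ne = 1.65 − 0.6574 = 0.993 m.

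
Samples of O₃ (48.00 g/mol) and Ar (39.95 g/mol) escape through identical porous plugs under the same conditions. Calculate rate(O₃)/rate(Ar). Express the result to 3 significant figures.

0.912

From Graham's law, rate_O₃/rate_Ar = √(M_Ar/M_O₃) = √(39.95/48.00) = √0.8323 = 0.912.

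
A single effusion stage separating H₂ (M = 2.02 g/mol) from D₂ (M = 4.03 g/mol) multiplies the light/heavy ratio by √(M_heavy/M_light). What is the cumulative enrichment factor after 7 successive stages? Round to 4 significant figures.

11.22

Each stage multiplies the ratio by α = √(4.03/2.02), so after 7 stages the overall factor is α^7 = (4.03/2.02)^(7/2).
= 1.99505^(7/2) = 11.22.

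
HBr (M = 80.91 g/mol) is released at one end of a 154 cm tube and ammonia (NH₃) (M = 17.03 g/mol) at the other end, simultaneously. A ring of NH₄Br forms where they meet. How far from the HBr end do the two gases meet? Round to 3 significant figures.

The fronts meet when d_HBr + d_NH₃ = L with d_HBr/d_NH₃ = √(M_NH₃/M_HBr) (Graham's law). Here √(M_NH₃/M_HBr) = √(17.03/80.91) = 0.4588.
With d_HBr + d_NH₃ = 154 cm, d_NH₃ = 154/(1 + 0.4588) = 105.6 cm.
d_HBr = 154 − 105.6 = 48.4 cm.

48.4 cm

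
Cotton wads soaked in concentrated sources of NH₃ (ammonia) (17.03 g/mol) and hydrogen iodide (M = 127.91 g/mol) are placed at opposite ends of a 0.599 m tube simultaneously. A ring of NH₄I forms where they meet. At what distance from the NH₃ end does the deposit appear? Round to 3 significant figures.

0.439 m

Distances travelled in equal time are proportional to diffusion rates, so d_NH₃/d_HI = √(M_HI/M_NH₃) = √(127.91/17.03) = 2.741.
With d_NH₃ + d_HI = 0.599 m, d_HI = 0.599/(1 + 2.741) = 0.1601 m.
d_NH₃ = 0.599 − 0.1601 = 0.439 m.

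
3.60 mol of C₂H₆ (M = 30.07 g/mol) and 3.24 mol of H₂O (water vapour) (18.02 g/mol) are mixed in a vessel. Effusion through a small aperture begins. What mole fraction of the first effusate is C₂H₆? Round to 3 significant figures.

Effusion rate of each component ∝ n_i/√M_i (partial pressure × 1/√M).
Mole fraction of C₂H₆ in the effusate = (n_C₂H₆/√M_C₂H₆) / (n_C₂H₆/√M_C₂H₆ + n_H₂O/√M_H₂O)
= (3.60/√30.07) / (3.60/√30.07 + 3.24/√18.02) = 0.6565/(0.6565 + 0.7633) = 0.462.

0.462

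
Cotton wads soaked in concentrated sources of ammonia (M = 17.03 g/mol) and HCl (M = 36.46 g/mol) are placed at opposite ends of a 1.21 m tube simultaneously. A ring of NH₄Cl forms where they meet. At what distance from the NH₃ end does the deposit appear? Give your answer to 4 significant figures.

0.7188 m

In equal time, each gas travels a distance ∝ its rate ∝ 1/√M, so d_NH₃/d_HCl = √(M_HCl/M_NH₃) = √(36.46/17.03) = 1.463.
With d_NH₃ + d_HCl = 1.21 m, d_HCl = 1.21/(1 + 1.463) = 0.4912 m.
d_NH₃ = 1.21 − 0.4912 = 0.7188 m.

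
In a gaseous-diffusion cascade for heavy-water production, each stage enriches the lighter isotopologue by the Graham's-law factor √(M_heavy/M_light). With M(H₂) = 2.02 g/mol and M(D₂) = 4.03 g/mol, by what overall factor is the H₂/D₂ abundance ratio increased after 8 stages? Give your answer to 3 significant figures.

15.8

Overall factor = α^8 with α = √(4.03/2.02), i.e. (4.03/2.02)^(8/2).
= 1.99505^4 = 15.8.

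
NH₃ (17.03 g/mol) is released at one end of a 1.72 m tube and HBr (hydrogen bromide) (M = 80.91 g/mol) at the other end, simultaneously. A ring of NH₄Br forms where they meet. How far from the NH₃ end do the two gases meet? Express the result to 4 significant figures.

1.179 m

In equal time, each gas travels a distance ∝ its rate ∝ 1/√M, so d_NH₃/d_HBr = √(M_HBr/M_NH₃) = √(80.91/17.03) = 2.180.
With d_NH₃ + d_HBr = 1.72 m, d_HBr = 1.72/(1 + 2.180) = 0.5409 m.
d_NH₃ = 1.72 − 0.5409 = 1.179 m.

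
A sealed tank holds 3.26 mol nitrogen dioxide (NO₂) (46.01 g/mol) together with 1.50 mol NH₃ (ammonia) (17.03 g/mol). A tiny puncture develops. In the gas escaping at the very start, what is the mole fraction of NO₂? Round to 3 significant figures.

0.569

Each component's effusion rate ∝ (its partial pressure)·(1/√M) ∝ n_i/√M_i.
Mole fraction of NO₂ in the effusate = (n_NO₂/√M_NO₂) / (n_NO₂/√M_NO₂ + n_NH₃/√M_NH₃)
= (3.26/√46.01) / (3.26/√46.01 + 1.50/√17.03) = 0.4806/(0.4806 + 0.3635) = 0.569.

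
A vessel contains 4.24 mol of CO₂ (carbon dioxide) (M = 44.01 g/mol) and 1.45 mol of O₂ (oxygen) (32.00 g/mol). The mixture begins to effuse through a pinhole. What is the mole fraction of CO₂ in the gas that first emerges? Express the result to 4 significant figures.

0.7137

Effusion rate of each component ∝ n_i/√M_i (partial pressure × 1/√M).
Mole fraction of CO₂ in the effusate = (n_CO₂/√M_CO₂) / (n_CO₂/√M_CO₂ + n_O₂/√M_O₂)
= (4.24/√44.01) / (4.24/√44.01 + 1.45/√32.00) = 0.6391/(0.6391 + 0.2563) = 0.7137.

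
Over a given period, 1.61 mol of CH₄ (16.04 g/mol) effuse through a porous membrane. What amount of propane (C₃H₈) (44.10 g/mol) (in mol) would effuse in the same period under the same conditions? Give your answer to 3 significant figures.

0.971 mol

Graham's law gives rate_C₃H₈/rate_CH₄ = √(M_CH₄/M_C₃H₈) = √(16.04/44.10) = √0.3637 = 0.6031.
So the amount for C₃H₈ is 1.61 × 0.6031 = 0.971 mol.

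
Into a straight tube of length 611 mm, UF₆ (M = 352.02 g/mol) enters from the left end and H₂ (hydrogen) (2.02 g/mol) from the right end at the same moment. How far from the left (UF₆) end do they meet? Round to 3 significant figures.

43.0 mm

The fronts meet when d_UF₆ + d_H₂ = L with d_UF₆/d_H₂ = √(M_H₂/M_UF₆) (Graham's law). Here √(M_H₂/M_UF₆) = √(2.02/352.02) = 0.07575.
With d_UF₆ + d_H₂ = 611 mm, d_H₂ = 611/(1 + 0.07575) = 568.0 mm.
d_UF₆ = 611 − 568.0 = 43.0 mm.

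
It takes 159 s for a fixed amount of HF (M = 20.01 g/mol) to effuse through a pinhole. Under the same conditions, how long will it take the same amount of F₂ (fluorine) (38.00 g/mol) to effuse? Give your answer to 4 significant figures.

Using Graham's law: t_F₂/t_HF = √(M_F₂/M_HF) = √(38.00/20.01) = √1.899 = 1.378.
So the time for F₂ is 159 × 1.378 = 219.1 s.

219.1 s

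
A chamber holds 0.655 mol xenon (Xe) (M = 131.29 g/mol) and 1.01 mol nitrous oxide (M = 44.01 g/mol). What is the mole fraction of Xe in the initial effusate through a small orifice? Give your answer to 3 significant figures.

0.273

The effusion rate of species i is ∝ p_i/√M_i ∝ n_i/√M_i.
So x_Xe in the escaping gas = (n_Xe/√M_Xe) / Σ(n_i/√M_i)
= (0.655/√131.29) / (0.655/√131.29 + 1.01/√44.01) = 0.05716/(0.05716 + 0.1522) = 0.273.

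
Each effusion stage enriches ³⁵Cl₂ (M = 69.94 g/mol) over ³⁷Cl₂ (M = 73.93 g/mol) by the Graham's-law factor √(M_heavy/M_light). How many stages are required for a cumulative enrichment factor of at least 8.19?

76

Per stage α = (73.93/69.94)^(1/2) = 1.05705^0.5, giving ln α = 0.02774.
Need α^N ≥ 8.19 ⇒ N ≥ ln(8.19) / ln α = 2.103 / 0.02774 = 75.81.
Minimum whole number of stages: N = 76.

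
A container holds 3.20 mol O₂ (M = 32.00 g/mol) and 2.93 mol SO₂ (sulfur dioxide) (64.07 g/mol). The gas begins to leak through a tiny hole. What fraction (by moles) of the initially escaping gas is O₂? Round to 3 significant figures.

0.607

Effusion rate of each component ∝ n_i/√M_i (partial pressure × 1/√M).
So x_O₂ in the escaping gas = (n_O₂/√M_O₂) / Σ(n_i/√M_i)
= (3.20/√32.00) / (3.20/√32.00 + 2.93/√64.07) = 0.5657/(0.5657 + 0.3660) = 0.607.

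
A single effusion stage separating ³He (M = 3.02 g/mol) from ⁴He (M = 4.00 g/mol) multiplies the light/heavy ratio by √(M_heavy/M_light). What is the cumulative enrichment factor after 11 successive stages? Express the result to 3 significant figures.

4.69

After 11 stages the ratio has grown by (√(4.00/3.02))^11 = (4.00/3.02)^(11/2).
= 1.32450^(11/2) = 4.69.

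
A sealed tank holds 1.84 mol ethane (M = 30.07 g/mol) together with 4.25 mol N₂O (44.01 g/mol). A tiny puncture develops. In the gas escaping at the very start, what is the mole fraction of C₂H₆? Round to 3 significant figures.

0.344

Each component's effusion rate ∝ (its partial pressure)·(1/√M) ∝ n_i/√M_i.
x_C₂H₆(eff) = (n_C₂H₆/√M_C₂H₆) / (n_C₂H₆/√M_C₂H₆ + n_N₂O/√M_N₂O)
= (1.84/√30.07) / (1.84/√30.07 + 4.25/√44.01) = 0.3355/(0.3355 + 0.6406) = 0.344.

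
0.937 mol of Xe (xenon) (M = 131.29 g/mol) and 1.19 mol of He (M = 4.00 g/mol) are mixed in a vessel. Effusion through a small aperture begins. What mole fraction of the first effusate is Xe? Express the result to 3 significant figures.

The effusion rate of species i is ∝ p_i/√M_i ∝ n_i/√M_i.
So x_Xe in the escaping gas = (n_Xe/√M_Xe) / Σ(n_i/√M_i)
= (0.937/√131.29) / (0.937/√131.29 + 1.19/√4.00) = 0.08178/(0.08178 + 0.5950) = 0.121.

0.121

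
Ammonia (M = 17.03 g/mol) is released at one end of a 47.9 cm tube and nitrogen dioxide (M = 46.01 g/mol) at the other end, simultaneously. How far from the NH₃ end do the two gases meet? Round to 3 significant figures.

Distances travelled in equal time are proportional to diffusion rates, so d_NH₃/d_NO₂ = √(M_NO₂/M_NH₃) = √(46.01/17.03) = 1.644.
With d_NH₃ + d_NO₂ = 47.9 cm, d_NO₂ = 47.9/(1 + 1.644) = 18.12 cm.
d_NH₃ = 47.9 − 18.12 = 29.8 cm.

29.8 cm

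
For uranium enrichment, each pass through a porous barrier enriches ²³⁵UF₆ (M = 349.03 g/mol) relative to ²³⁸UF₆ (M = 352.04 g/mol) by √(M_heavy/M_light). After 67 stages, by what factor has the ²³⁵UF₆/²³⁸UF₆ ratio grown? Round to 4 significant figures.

After 67 stages the ratio has grown by (√(352.04/349.03))^67 = (352.04/349.03)^(67/2).
= 1.00862^(67/2) = 1.333.

1.333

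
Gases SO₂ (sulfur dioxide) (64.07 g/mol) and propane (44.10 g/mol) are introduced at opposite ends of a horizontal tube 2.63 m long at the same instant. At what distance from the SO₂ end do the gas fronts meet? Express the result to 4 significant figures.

In equal time, each gas travels a distance ∝ its rate ∝ 1/√M, so d_SO₂/d_C₃H₈ = √(M_C₃H₈/M_SO₂) = √(44.10/64.07) = 0.8296.
With d_SO₂ + d_C₃H₈ = 2.63 m, d_C₃H₈ = 2.63/(1 + 0.8296) = 1.437 m.
d_SO₂ = 2.63 − 1.437 = 1.193 m.

1.193 m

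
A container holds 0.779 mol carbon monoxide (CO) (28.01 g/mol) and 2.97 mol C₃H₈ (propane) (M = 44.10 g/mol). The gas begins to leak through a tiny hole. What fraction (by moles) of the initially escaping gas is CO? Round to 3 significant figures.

0.248

The effusion rate of species i is ∝ p_i/√M_i ∝ n_i/√M_i.
Mole fraction of CO in the effusate = (n_CO/√M_CO) / (n_CO/√M_CO + n_C₃H₈/√M_C₃H₈)
= (0.779/√28.01) / (0.779/√28.01 + 2.97/√44.10) = 0.1472/(0.1472 + 0.4472) = 0.248.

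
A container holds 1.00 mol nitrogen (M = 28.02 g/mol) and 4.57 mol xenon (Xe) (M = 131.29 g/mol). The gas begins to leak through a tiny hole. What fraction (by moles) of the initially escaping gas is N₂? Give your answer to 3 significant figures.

Each component's effusion rate ∝ (its partial pressure)·(1/√M) ∝ n_i/√M_i.
Mole fraction of N₂ in the effusate = (n_N₂/√M_N₂) / (n_N₂/√M_N₂ + n_Xe/√M_Xe)
= (1.00/√28.02) / (1.00/√28.02 + 4.57/√131.29) = 0.1889/(0.1889 + 0.3988) = 0.321.

0.321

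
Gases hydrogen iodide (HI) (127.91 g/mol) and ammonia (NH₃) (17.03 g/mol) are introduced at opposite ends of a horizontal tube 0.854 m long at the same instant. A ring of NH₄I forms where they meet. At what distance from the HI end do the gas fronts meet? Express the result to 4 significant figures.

Distances travelled in equal time are proportional to diffusion rates, so d_HI/d_NH₃ = √(M_NH₃/M_HI) = √(17.03/127.91) = 0.3649.
With d_HI + d_NH₃ = 0.854 m, d_NH₃ = 0.854/(1 + 0.3649) = 0.6257 m.
d_HI = 0.854 − 0.6257 = 0.2283 m.

0.2283 m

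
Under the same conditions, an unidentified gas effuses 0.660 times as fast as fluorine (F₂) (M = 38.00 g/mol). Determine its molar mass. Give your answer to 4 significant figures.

By Graham's law, rate_X/rate_F₂ = √(M_F₂/M_X).
0.660 = √(38.00/M_X)
M_X = 38.00 / 0.660² = 38.00 / 0.4356 = 87.24 g/mol

87.24 g/mol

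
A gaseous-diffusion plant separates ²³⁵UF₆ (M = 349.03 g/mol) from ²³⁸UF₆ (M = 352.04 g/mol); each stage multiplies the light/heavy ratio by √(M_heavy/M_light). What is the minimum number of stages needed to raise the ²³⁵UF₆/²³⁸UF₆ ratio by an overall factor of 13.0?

598

With α = √(352.04/349.03) per stage, ln α = ½ ln(1.00862) = 0.004293.
Need α^N ≥ 13.0 ⇒ N ≥ ln(13.0) / ln α = 2.565 / 0.004293 = 597.41.
Minimum whole number of stages: N = 598.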